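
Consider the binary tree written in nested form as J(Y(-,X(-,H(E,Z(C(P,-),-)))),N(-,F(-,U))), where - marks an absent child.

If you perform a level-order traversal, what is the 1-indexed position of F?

5

Level-order visits nodes level by level from the root, left to right within each level.
Level 0: J
Level 1: Y, N
Level 2: X, F
Level 3: H, U
Level 4: E, Z
Level 5: C
Level 6: P
Full level-order sequence: J, Y, N, X, F, H, U, E, Z, C, P.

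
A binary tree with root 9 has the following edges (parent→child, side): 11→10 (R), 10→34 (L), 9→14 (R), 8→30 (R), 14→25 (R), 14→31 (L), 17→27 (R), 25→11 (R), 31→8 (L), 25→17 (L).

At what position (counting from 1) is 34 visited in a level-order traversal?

Level-order visits nodes level by level from the root, left to right within each level.
Level 0: 9
Level 1: 14
Level 2: 31, 25
Level 3: 8, 17, 11
Level 4: 30, 27, 10
Level 5: 34
Full level-order sequence: 9, 14, 31, 25, 8, 17, 11, 30, 27, 10, 34.

11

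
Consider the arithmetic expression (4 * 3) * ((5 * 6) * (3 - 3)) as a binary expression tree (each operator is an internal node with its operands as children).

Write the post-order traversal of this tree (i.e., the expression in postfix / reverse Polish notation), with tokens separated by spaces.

Post-order on an expression tree gives postfix notation: for each operator, emit left operand, right operand, then the operator.

4 3 * 5 6 * 3 3 - * *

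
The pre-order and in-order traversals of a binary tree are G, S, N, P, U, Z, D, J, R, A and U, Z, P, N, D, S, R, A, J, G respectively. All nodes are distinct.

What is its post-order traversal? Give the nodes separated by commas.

The first element of pre-order is the root; it splits in-order into left and right subtrees.
Root G: left subtree has 9 nodes {U, Z, P, N, D, S, R, A, J}, right has 0 { }.
  Root S: left subtree has 5 nodes {U, Z, P, N, D}, right has 3 {R, A, J}.
    Root N: left subtree has 3 nodes {U, Z, P}, right has 1 {D}.
      Root P: left subtree has 2 nodes {U, Z}, right has 0 { }.
        Root U: left subtree has 0 nodes { }, right has 1 {Z}.
    Root J: left subtree has 2 nodes {R, A}, right has 0 { }.
      Root R: left subtree has 0 nodes { }, right has 1 {A}.

Z, U, P, D, N, A, R, J, S, G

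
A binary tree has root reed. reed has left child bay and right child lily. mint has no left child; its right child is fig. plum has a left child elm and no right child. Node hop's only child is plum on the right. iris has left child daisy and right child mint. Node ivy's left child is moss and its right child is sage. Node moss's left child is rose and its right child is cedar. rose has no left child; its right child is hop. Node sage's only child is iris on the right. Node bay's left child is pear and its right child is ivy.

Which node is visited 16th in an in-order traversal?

In-order visits the left subtree, then the node, then the right subtree.
At reed: go left to bay.
  At bay: go left to pear.
    pear is a leaf — visit pear.
  Visit bay.
  At bay: go right to ivy.
    At ivy: go left to moss.
      At moss: go left to rose.
        At rose: no left child.
        Visit rose.
        At rose: go right to hop.
          At hop: no left child.
          Visit hop.
          At hop: go right to plum.
            At plum: go left to elm.
              elm is a leaf — visit elm.
            Visit plum.
            At plum: no right child.
      Visit moss.
      At moss: go right to cedar.
        cedar is a leaf — visit cedar.
    Visit ivy.
    At ivy: go right to sage.
      At sage: no left child.
      Visit sage.
      At sage: go right to iris.
        At iris: go left to daisy.
          daisy is a leaf — visit daisy.
        Visit iris.
        At iris: go right to mint.
          At mint: no left child.
          Visit mint.
          At mint: go right to fig.
            fig is a leaf — visit fig.
Visit reed.
At reed: go right to lily.
  lily is a leaf — visit lily.
Full in-order sequence: pear, bay, rose, hop, elm, plum, moss, cedar, ivy, sage, daisy, iris, mint, fig, reed, lily.

lily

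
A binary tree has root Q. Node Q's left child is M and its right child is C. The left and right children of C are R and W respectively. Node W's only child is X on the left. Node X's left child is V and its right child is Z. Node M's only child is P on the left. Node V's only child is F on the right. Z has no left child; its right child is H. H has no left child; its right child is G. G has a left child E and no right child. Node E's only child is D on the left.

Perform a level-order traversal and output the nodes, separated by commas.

Q, M, C, P, R, W, X, V, Z, F, H, G, E, D

Level-order visits nodes level by level from the root, left to right within each level.
Level 0: Q
Level 1: M, C
Level 2: P, R, W
Level 3: X
Level 4: V, Z
Level 5: F, H
Level 6: G
Level 7: E
Level 8: D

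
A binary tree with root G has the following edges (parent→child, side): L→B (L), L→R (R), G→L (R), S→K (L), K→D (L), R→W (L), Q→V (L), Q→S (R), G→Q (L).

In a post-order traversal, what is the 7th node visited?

W

Post-order visits the left subtree, then the right subtree, then the node.
At G: go left to Q.
  At Q: go left to V.
    V is a leaf — visit V.
  At Q: go right to S.
    At S: go left to K.
      At K: go left to D.
        D is a leaf — visit D.
      At K: no right child.
      Visit K.
    At S: no right child.
    Visit S.
  Visit Q.
At G: go right to L.
  At L: go left to B.
    B is a leaf — visit B.
  At L: go right to R.
    At R: go left to W.
      W is a leaf — visit W.
    At R: no right child.
    Visit R.
  Visit L.
Visit G.
Full post-order sequence: V, D, K, S, Q, B, W, R, L, G.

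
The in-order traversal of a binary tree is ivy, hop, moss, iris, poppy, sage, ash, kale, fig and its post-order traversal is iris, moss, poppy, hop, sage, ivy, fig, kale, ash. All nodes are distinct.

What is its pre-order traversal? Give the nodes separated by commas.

ash, ivy, sage, hop, poppy, moss, iris, kale, fig

The last element of post-order is the root; it splits in-order into left and right subtrees.
Root ash: left subtree has 6 nodes {ivy, hop, moss, iris, poppy, sage}, right has 2 {kale, fig}.
  Root ivy: left subtree has 0 nodes { }, right has 5 {hop, moss, iris, poppy, sage}.
    Root sage: left subtree has 4 nodes {hop, moss, iris, poppy}, right has 0 { }.
      Root hop: left subtree has 0 nodes { }, right has 3 {moss, iris, poppy}.
        Root poppy: left subtree has 2 nodes {moss, iris}, right has 0 { }.
          Root moss: left subtree has 0 nodes { }, right has 1 {iris}.
  Root kale: left subtree has 0 nodes { }, right has 1 {fig}.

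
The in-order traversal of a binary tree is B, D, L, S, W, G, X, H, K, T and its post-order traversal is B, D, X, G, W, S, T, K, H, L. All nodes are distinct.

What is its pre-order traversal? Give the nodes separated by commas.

The last element of post-order is the root; it splits in-order into left and right subtrees.
Root L: left subtree has 2 nodes {B, D}, right has 7 {S, W, G, X, H, K, T}.
  Root D: left subtree has 1 node {B}, right has 0 { }.
  Root H: left subtree has 4 nodes {S, W, G, X}, right has 2 {K, T}.
    Root S: left subtree has 0 nodes { }, right has 3 {W, G, X}.
      Root W: left subtree has 0 nodes { }, right has 2 {G, X}.
        Root G: left subtree has 0 nodes { }, right has 1 {X}.
    Root K: left subtree has 0 nodes { }, right has 1 {T}.

L, D, B, H, S, W, G, X, K, T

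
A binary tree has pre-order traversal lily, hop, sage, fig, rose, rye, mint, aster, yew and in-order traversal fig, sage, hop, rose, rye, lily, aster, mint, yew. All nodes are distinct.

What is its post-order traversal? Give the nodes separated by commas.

The first element of pre-order is the root; it splits in-order into left and right subtrees.
Root lily: left subtree has 5 nodes {fig, sage, hop, rose, rye}, right has 3 {aster, mint, yew}.
  Root hop: left subtree has 2 nodes {fig, sage}, right has 2 {rose, rye}.
    Root sage: left subtree has 1 node {fig}, right has 0 { }.
    Root rose: left subtree has 0 nodes { }, right has 1 {rye}.
  Root mint: left subtree has 1 node {aster}, right has 1 {yew}.

fig, sage, rye, rose, hop, aster, yew, mint, lily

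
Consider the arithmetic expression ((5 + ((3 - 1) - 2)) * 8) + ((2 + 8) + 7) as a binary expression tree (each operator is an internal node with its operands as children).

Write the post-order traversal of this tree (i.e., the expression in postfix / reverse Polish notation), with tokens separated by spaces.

5 3 1 - 2 - + 8 * 2 8 + 7 + +

Post-order on an expression tree gives postfix notation: for each operator, emit left operand, right operand, then the operator.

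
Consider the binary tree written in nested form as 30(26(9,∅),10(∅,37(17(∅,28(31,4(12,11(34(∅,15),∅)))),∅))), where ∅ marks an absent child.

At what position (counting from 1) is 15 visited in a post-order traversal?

5

Post-order visits the left subtree, then the right subtree, then the node.
At 30: go left to 26.
  At 26: go left to 9.
    9 is a leaf — visit 9.
  At 26: no right child.
  Visit 26.
At 30: go right to 10.
  At 10: no left child.
  At 10: go right to 37.
    At 37: go left to 17.
      At 17: no left child.
      At 17: go right to 28.
        At 28: go left to 31.
          31 is a leaf — visit 31.
        At 28: go right to 4.
          At 4: go left to 12.
            12 is a leaf — visit 12.
          At 4: go right to 11.
            At 11: go left to 34.
              At 34: no left child.
              At 34: go right to 15.
                15 is a leaf — visit 15.
              Visit 34.
            At 11: no right child.
            Visit 11.
          Visit 4.
        Visit 28.
      Visit 17.
    At 37: no right child.
    Visit 37.
  Visit 10.
Visit 30.
Full post-order sequence: 9, 26, 31, 12, 15, 34, 11, 4, 28, 17, 37, 10, 30.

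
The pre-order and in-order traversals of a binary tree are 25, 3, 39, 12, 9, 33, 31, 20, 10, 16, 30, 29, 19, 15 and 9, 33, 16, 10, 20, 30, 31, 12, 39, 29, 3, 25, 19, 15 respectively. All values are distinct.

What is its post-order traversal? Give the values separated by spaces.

The first element of pre-order is the root; it splits in-order into left and right subtrees.
Root 25: left subtree has 11 nodes {9, 33, 16, 10, 20, 30, 31, 12, 39, 29, 3}, right has 2 {19, 15}.
  Root 3: left subtree has 10 nodes {9, 33, 16, 10, 20, 30, 31, 12, 39, 29}, right has 0 { }.
    Root 39: left subtree has 8 nodes {9, 33, 16, 10, 20, 30, 31, 12}, right has 1 {29}.
      Root 12: left subtree has 7 nodes {9, 33, 16, 10, 20, 30, 31}, right has 0 { }.
        Root 9: left subtree has 0 nodes { }, right has 6 {33, 16, 10, 20, 30, 31}.
          Root 33: left subtree has 0 nodes { }, right has 5 {16, 10, 20, 30, 31}.
            Root 31: left subtree has 4 nodes {16, 10, 20, 30}, right has 0 { }.
              Root 20: left subtree has 2 nodes {16, 10}, right has 1 {30}.
                Root 10: left subtree has 1 node {16}, right has 0 { }.
  Root 19: left subtree has 0 nodes { }, right has 1 {15}.

16 10 30 20 31 33 9 12 29 39 3 15 19 25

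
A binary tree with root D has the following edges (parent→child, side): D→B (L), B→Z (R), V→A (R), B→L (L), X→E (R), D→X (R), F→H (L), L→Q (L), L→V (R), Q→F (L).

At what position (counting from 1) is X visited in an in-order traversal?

10

In-order visits the left subtree, then the node, then the right subtree.
At D: go left to B.
  At B: go left to L.
    At L: go left to Q.
      At Q: go left to F.
        At F: go left to H.
          H is a leaf — visit H.
        Visit F.
        At F: no right child.
      Visit Q.
      At Q: no right child.
    Visit L.
    At L: go right to V.
      At V: no left child.
      Visit V.
      At V: go right to A.
        A is a leaf — visit A.
  Visit B.
  At B: go right to Z.
    Z is a leaf — visit Z.
Visit D.
At D: go right to X.
  At X: no left child.
  Visit X.
  At X: go right to E.
    E is a leaf — visit E.
Full in-order sequence: H, F, Q, L, V, A, B, Z, D, X, E.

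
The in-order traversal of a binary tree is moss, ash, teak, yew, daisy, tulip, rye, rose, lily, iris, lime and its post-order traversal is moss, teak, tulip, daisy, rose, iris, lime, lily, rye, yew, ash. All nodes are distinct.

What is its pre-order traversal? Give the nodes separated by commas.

ash, moss, yew, teak, rye, daisy, tulip, lily, rose, lime, iris

The last element of post-order is the root; it splits in-order into left and right subtrees.
Root ash: left subtree has 1 node {moss}, right has 9 {teak, yew, daisy, tulip, rye, rose, lily, iris, lime}.
  Root yew: left subtree has 1 node {teak}, right has 7 {daisy, tulip, rye, rose, lily, iris, lime}.
    Root rye: left subtree has 2 nodes {daisy, tulip}, right has 4 {rose, lily, iris, lime}.
      Root daisy: left subtree has 0 nodes { }, right has 1 {tulip}.
      Root lily: left subtree has 1 node {rose}, right has 2 {iris, lime}.
        Root lime: left subtree has 1 node {iris}, right has 0 { }.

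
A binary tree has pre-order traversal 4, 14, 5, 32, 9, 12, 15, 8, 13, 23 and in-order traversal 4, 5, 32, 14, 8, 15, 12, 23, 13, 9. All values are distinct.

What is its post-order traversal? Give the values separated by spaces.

The first element of pre-order is the root; it splits in-order into left and right subtrees.
Root 4: left subtree has 0 nodes { }, right has 9 {5, 32, 14, 8, 15, 12, 23, 13, 9}.
  Root 14: left subtree has 2 nodes {5, 32}, right has 6 {8, 15, 12, 23, 13, 9}.
    Root 5: left subtree has 0 nodes { }, right has 1 {32}.
    Root 9: left subtree has 5 nodes {8, 15, 12, 23, 13}, right has 0 { }.
      Root 12: left subtree has 2 nodes {8, 15}, right has 2 {23, 13}.
        Root 15: left subtree has 1 node {8}, right has 0 { }.
        Root 13: left subtree has 1 node {23}, right has 0 { }.

32 5 8 15 23 13 12 9 14 4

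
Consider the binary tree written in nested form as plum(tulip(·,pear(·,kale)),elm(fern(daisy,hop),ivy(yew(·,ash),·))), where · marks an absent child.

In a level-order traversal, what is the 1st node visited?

plum

Level-order visits nodes level by level from the root, left to right within each level.
Level 0: plum
Level 1: tulip, elm
Level 2: pear, fern, ivy
Level 3: kale, daisy, hop, yew
Level 4: ash
Full level-order sequence: plum, tulip, elm, pear, fern, ivy, kale, daisy, hop, yew, ash.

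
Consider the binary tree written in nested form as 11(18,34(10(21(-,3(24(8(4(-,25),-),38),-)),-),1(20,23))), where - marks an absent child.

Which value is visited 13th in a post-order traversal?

Post-order visits the left subtree, then the right subtree, then the node.
At 11: go left to 18.
  18 is a leaf — visit 18.
At 11: go right to 34.
  At 34: go left to 10.
    At 10: go left to 21.
      At 21: no left child.
      At 21: go right to 3.
        At 3: go left to 24.
          At 24: go left to 8.
            At 8: go left to 4.
              At 4: no left child.
              At 4: go right to 25.
                25 is a leaf — visit 25.
              Visit 4.
            At 8: no right child.
            Visit 8.
          At 24: go right to 38.
            38 is a leaf — visit 38.
          Visit 24.
        At 3: no right child.
        Visit 3.
      Visit 21.
    At 10: no right child.
    Visit 10.
  At 34: go right to 1.
    At 1: go left to 20.
      20 is a leaf — visit 20.
    At 1: go right to 23.
      23 is a leaf — visit 23.
    Visit 1.
  Visit 34.
Visit 11.
Full post-order sequence: 18, 25, 4, 8, 38, 24, 3, 21, 10, 20, 23, 1, 34, 11.

34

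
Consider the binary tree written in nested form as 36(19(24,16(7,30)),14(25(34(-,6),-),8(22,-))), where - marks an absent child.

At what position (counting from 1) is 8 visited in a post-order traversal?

Post-order visits the left subtree, then the right subtree, then the node.
At 36: go left to 19.
  At 19: go left to 24.
    24 is a leaf — visit 24.
  At 19: go right to 16.
    At 16: go left to 7.
      7 is a leaf — visit 7.
    At 16: go right to 30.
      30 is a leaf — visit 30.
    Visit 16.
  Visit 19.
At 36: go right to 14.
  At 14: go left to 25.
    At 25: go left to 34.
      At 34: no left child.
      At 34: go right to 6.
        6 is a leaf — visit 6.
      Visit 34.
    At 25: no right child.
    Visit 25.
  At 14: go right to 8.
    At 8: go left to 22.
      22 is a leaf — visit 22.
    At 8: no right child.
    Visit 8.
  Visit 14.
Visit 36.
Full post-order sequence: 24, 7, 30, 16, 19, 6, 34, 25, 22, 8, 14, 36.

10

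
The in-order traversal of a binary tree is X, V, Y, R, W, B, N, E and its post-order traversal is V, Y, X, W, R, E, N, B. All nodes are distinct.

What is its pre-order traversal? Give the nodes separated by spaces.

B R X Y V W N E

The last element of post-order is the root; it splits in-order into left and right subtrees.
Root B: left subtree has 5 nodes {X, V, Y, R, W}, right has 2 {N, E}.
  Root R: left subtree has 3 nodes {X, V, Y}, right has 1 {W}.
    Root X: left subtree has 0 nodes { }, right has 2 {V, Y}.
      Root Y: left subtree has 1 node {V}, right has 0 { }.
  Root N: left subtree has 0 nodes { }, right has 1 {E}.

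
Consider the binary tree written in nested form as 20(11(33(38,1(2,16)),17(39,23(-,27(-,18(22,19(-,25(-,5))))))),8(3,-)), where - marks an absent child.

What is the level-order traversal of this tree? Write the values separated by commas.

Level-order visits nodes level by level from the root, left to right within each level.
Level 0: 20
Level 1: 11, 8
Level 2: 33, 17, 3
Level 3: 38, 1, 39, 23
Level 4: 2, 16, 27
Level 5: 18
Level 6: 22, 19
Level 7: 25
Level 8: 5

20, 11, 8, 33, 17, 3, 38, 1, 39, 23, 2, 16, 27, 18, 22, 19, 25, 5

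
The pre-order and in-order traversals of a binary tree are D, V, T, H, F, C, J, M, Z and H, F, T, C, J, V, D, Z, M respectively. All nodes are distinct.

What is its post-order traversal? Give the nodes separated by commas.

The first element of pre-order is the root; it splits in-order into left and right subtrees.
Root D: left subtree has 6 nodes {H, F, T, C, J, V}, right has 2 {Z, M}.
  Root V: left subtree has 5 nodes {H, F, T, C, J}, right has 0 { }.
    Root T: left subtree has 2 nodes {H, F}, right has 2 {C, J}.
      Root H: left subtree has 0 nodes { }, right has 1 {F}.
      Root C: left subtree has 0 nodes { }, right has 1 {J}.
  Root M: left subtree has 1 node {Z}, right has 0 { }.

F, H, J, C, T, V, Z, M, D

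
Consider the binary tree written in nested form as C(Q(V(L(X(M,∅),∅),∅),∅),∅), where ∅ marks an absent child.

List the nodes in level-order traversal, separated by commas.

C, Q, V, L, X, M

Level-order visits nodes level by level from the root, left to right within each level.
Level 0: C
Level 1: Q
Level 2: V
Level 3: L
Level 4: X
Level 5: M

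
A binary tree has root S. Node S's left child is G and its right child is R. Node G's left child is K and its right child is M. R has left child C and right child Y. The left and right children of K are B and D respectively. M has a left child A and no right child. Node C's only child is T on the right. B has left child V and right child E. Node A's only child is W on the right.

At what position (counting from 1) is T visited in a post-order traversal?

10

Post-order visits the left subtree, then the right subtree, then the node.
At S: go left to G.
  At G: go left to K.
    At K: go left to B.
      At B: go left to V.
        V is a leaf — visit V.
      At B: go right to E.
        E is a leaf — visit E.
      Visit B.
    At K: go right to D.
      D is a leaf — visit D.
    Visit K.
  At G: go right to M.
    At M: go left to A.
      At A: no left child.
      At A: go right to W.
        W is a leaf — visit W.
      Visit A.
    At M: no right child.
    Visit M.
  Visit G.
At S: go right to R.
  At R: go left to C.
    At C: no left child.
    At C: go right to T.
      T is a leaf — visit T.
    Visit C.
  At R: go right to Y.
    Y is a leaf — visit Y.
  Visit R.
Visit S.
Full post-order sequence: V, E, B, D, K, W, A, M, G, T, C, Y, R, S.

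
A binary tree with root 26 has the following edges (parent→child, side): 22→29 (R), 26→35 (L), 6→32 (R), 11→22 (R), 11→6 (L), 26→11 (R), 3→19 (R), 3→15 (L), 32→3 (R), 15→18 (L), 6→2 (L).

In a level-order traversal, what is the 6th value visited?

Level-order visits nodes level by level from the root, left to right within each level.
Level 0: 26
Level 1: 35, 11
Level 2: 6, 22
Level 3: 2, 32, 29
Level 4: 3
Level 5: 15, 19
Level 6: 18
Full level-order sequence: 26, 35, 11, 6, 22, 2, 32, 29, 3, 15, 19, 18.

2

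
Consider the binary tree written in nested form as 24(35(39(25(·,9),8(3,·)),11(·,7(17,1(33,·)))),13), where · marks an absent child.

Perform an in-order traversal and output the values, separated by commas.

In-order visits the left subtree, then the node, then the right subtree.
At 24: go left to 35.
  At 35: go left to 39.
    At 39: go left to 25.
      At 25: no left child.
      Visit 25.
      At 25: go right to 9.
        9 is a leaf — visit 9.
    Visit 39.
    At 39: go right to 8.
      At 8: go left to 3.
        3 is a leaf — visit 3.
      Visit 8.
      At 8: no right child.
  Visit 35.
  At 35: go right to 11.
    At 11: no left child.
    Visit 11.
    At 11: go right to 7.
      At 7: go left to 17.
        17 is a leaf — visit 17.
      Visit 7.
      At 7: go right to 1.
        At 1: go left to 33.
          33 is a leaf — visit 33.
        Visit 1.
        At 1: no right child.
Visit 24.
At 24: go right to 13.
  13 is a leaf — visit 13.

25, 9, 39, 3, 8, 35, 11, 17, 7, 33, 1, 24, 13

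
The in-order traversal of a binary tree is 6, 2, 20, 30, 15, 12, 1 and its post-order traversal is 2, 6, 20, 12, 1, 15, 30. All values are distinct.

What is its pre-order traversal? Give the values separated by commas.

30, 20, 6, 2, 15, 1, 12

The last element of post-order is the root; it splits in-order into left and right subtrees.
Root 30: left subtree has 3 nodes {6, 2, 20}, right has 3 {15, 12, 1}.
  Root 20: left subtree has 2 nodes {6, 2}, right has 0 { }.
    Root 6: left subtree has 0 nodes { }, right has 1 {2}.
  Root 15: left subtree has 0 nodes { }, right has 2 {12, 1}.
    Root 1: left subtree has 1 node {12}, right has 0 { }.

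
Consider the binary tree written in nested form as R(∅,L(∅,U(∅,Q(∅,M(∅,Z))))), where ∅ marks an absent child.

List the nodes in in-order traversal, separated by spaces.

R L U Q M Z

In-order visits the left subtree, then the node, then the right subtree.
At R: no left child.
Visit R.
At R: go right to L.
  At L: no left child.
  Visit L.
  At L: go right to U.
    At U: no left child.
    Visit U.
    At U: go right to Q.
      At Q: no left child.
      Visit Q.
      At Q: go right to M.
        At M: no left child.
        Visit M.
        At M: go right to Z.
          Z is a leaf — visit Z.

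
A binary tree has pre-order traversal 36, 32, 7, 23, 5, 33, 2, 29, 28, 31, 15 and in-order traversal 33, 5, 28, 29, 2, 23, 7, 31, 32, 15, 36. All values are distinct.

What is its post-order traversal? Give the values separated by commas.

33, 28, 29, 2, 5, 23, 31, 7, 15, 32, 36

The first element of pre-order is the root; it splits in-order into left and right subtrees.
Root 36: left subtree has 10 nodes {33, 5, 28, 29, 2, 23, 7, 31, 32, 15}, right has 0 { }.
  Root 32: left subtree has 8 nodes {33, 5, 28, 29, 2, 23, 7, 31}, right has 1 {15}.
    Root 7: left subtree has 6 nodes {33, 5, 28, 29, 2, 23}, right has 1 {31}.
      Root 23: left subtree has 5 nodes {33, 5, 28, 29, 2}, right has 0 { }.
        Root 5: left subtree has 1 node {33}, right has 3 {28, 29, 2}.
          Root 2: left subtree has 2 nodes {28, 29}, right has 0 { }.
            Root 29: left subtree has 1 node {28}, right has 0 { }.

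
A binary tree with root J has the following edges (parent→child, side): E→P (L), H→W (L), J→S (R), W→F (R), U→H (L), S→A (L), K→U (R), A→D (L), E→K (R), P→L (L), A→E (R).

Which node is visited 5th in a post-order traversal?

Post-order visits the left subtree, then the right subtree, then the node.
At J: no left child.
At J: go right to S.
  At S: go left to A.
    At A: go left to D.
      D is a leaf — visit D.
    At A: go right to E.
      At E: go left to P.
        At P: go left to L.
          L is a leaf — visit L.
        At P: no right child.
        Visit P.
      At E: go right to K.
        At K: no left child.
        At K: go right to U.
          At U: go left to H.
            At H: go left to W.
              At W: no left child.
              At W: go right to F.
                F is a leaf — visit F.
              Visit W.
            At H: no right child.
            Visit H.
          At U: no right child.
          Visit U.
        Visit K.
      Visit E.
    Visit A.
  At S: no right child.
  Visit S.
Visit J.
Full post-order sequence: D, L, P, F, W, H, U, K, E, A, S, J.

W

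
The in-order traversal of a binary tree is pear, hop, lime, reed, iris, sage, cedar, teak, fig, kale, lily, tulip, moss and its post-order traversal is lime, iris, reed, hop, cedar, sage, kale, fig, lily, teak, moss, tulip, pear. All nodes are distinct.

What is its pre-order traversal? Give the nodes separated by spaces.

pear tulip teak sage hop reed lime iris cedar lily fig kale moss

The last element of post-order is the root; it splits in-order into left and right subtrees.
Root pear: left subtree has 0 nodes { }, right has 12 {hop, lime, reed, iris, sage, cedar, teak, fig, kale, lily, tulip, moss}.
  Root tulip: left subtree has 10 nodes {hop, lime, reed, iris, sage, cedar, teak, fig, kale, lily}, right has 1 {moss}.
    Root teak: left subtree has 6 nodes {hop, lime, reed, iris, sage, cedar}, right has 3 {fig, kale, lily}.
      Root sage: left subtree has 4 nodes {hop, lime, reed, iris}, right has 1 {cedar}.
        Root hop: left subtree has 0 nodes { }, right has 3 {lime, reed, iris}.
          Root reed: left subtree has 1 node {lime}, right has 1 {iris}.
      Root lily: left subtree has 2 nodes {fig, kale}, right has 0 { }.
        Root fig: left subtree has 0 nodes { }, right has 1 {kale}.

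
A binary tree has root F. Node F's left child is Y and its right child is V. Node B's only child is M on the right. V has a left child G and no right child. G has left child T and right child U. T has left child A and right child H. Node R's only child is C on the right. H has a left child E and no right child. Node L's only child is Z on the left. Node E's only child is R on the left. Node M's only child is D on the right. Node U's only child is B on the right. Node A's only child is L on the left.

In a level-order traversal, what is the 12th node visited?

Level-order visits nodes level by level from the root, left to right within each level.
Level 0: F
Level 1: Y, V
Level 2: G
Level 3: T, U
Level 4: A, H, B
Level 5: L, E, M
Level 6: Z, R, D
Level 7: C
Full level-order sequence: F, Y, V, G, T, U, A, H, B, L, E, M, Z, R, D, C.

M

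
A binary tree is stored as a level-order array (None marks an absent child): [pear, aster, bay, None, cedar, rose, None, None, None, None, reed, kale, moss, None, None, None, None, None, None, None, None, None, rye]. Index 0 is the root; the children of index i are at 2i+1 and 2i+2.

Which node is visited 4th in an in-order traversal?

In-order visits the left subtree, then the node, then the right subtree.
At pear: go left to aster.
  At aster: no left child.
  Visit aster.
  At aster: go right to cedar.
    At cedar: no left child.
    Visit cedar.
    At cedar: go right to reed.
      At reed: no left child.
      Visit reed.
      At reed: go right to rye.
        rye is a leaf — visit rye.
Visit pear.
At pear: go right to bay.
  At bay: go left to rose.
    At rose: go left to kale.
      kale is a leaf — visit kale.
    Visit rose.
    At rose: go right to moss.
      moss is a leaf — visit moss.
  Visit bay.
  At bay: no right child.
Full in-order sequence: aster, cedar, reed, rye, pear, kale, rose, moss, bay.

rye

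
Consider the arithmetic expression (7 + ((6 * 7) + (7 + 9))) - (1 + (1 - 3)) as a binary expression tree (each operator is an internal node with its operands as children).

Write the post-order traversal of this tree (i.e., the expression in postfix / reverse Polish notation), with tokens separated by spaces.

7 6 7 * 7 9 + + + 1 1 3 - + -

Post-order on an expression tree gives postfix notation: for each operator, emit left operand, right operand, then the operator.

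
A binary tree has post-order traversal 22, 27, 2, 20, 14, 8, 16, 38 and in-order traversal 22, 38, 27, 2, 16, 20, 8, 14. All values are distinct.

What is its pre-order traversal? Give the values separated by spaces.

The last element of post-order is the root; it splits in-order into left and right subtrees.
Root 38: left subtree has 1 node {22}, right has 6 {27, 2, 16, 20, 8, 14}.
  Root 16: left subtree has 2 nodes {27, 2}, right has 3 {20, 8, 14}.
    Root 2: left subtree has 1 node {27}, right has 0 { }.
    Root 8: left subtree has 1 node {20}, right has 1 {14}.

38 22 16 2 27 8 20 14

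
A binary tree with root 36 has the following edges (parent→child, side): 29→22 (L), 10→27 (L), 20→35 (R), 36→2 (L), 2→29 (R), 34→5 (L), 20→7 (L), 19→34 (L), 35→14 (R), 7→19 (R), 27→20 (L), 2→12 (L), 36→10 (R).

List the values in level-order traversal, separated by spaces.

36 2 10 12 29 27 22 20 7 35 19 14 34 5

Level-order visits nodes level by level from the root, left to right within each level.
Level 0: 36
Level 1: 2, 10
Level 2: 12, 29, 27
Level 3: 22, 20
Level 4: 7, 35
Level 5: 19, 14
Level 6: 34
Level 7: 5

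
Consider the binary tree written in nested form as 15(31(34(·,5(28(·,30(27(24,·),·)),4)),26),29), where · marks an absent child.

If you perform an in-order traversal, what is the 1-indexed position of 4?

In-order visits the left subtree, then the node, then the right subtree.
At 15: go left to 31.
  At 31: go left to 34.
    At 34: no left child.
    Visit 34.
    At 34: go right to 5.
      At 5: go left to 28.
        At 28: no left child.
        Visit 28.
        At 28: go right to 30.
          At 30: go left to 27.
            At 27: go left to 24.
              24 is a leaf — visit 24.
            Visit 27.
            At 27: no right child.
          Visit 30.
          At 30: no right child.
      Visit 5.
      At 5: go right to 4.
        4 is a leaf — visit 4.
  Visit 31.
  At 31: go right to 26.
    26 is a leaf — visit 26.
Visit 15.
At 15: go right to 29.
  29 is a leaf — visit 29.
Full in-order sequence: 34, 28, 24, 27, 30, 5, 4, 31, 26, 15, 29.

7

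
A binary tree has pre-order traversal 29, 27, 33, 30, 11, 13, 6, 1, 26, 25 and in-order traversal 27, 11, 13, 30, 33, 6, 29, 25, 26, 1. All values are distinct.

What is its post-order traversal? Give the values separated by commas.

The first element of pre-order is the root; it splits in-order into left and right subtrees.
Root 29: left subtree has 6 nodes {27, 11, 13, 30, 33, 6}, right has 3 {25, 26, 1}.
  Root 27: left subtree has 0 nodes { }, right has 5 {11, 13, 30, 33, 6}.
    Root 33: left subtree has 3 nodes {11, 13, 30}, right has 1 {6}.
      Root 30: left subtree has 2 nodes {11, 13}, right has 0 { }.
        Root 11: left subtree has 0 nodes { }, right has 1 {13}.
  Root 1: left subtree has 2 nodes {25, 26}, right has 0 { }.
    Root 26: left subtree has 1 node {25}, right has 0 { }.

13, 11, 30, 6, 33, 27, 25, 26, 1, 29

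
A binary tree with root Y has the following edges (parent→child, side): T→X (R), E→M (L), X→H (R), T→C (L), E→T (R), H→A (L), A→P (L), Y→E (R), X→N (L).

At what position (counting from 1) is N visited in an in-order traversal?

6

In-order visits the left subtree, then the node, then the right subtree.
At Y: no left child.
Visit Y.
At Y: go right to E.
  At E: go left to M.
    M is a leaf — visit M.
  Visit E.
  At E: go right to T.
    At T: go left to C.
      C is a leaf — visit C.
    Visit T.
    At T: go right to X.
      At X: go left to N.
        N is a leaf — visit N.
      Visit X.
      At X: go right to H.
        At H: go left to A.
          At A: go left to P.
            P is a leaf — visit P.
          Visit A.
          At A: no right child.
        Visit H.
        At H: no right child.
Full in-order sequence: Y, M, E, C, T, N, X, P, A, H.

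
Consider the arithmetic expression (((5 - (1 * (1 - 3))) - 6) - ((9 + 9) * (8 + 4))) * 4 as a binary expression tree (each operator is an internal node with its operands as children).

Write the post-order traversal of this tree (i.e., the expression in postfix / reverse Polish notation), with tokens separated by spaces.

Post-order on an expression tree gives postfix notation: for each operator, emit left operand, right operand, then the operator.

5 1 1 3 - * - 6 - 9 9 + 8 4 + * - 4 *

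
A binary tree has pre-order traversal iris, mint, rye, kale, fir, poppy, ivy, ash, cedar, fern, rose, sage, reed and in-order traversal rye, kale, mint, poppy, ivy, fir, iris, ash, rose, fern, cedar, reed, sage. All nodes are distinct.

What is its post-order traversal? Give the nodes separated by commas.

kale, rye, ivy, poppy, fir, mint, rose, fern, reed, sage, cedar, ash, iris

The first element of pre-order is the root; it splits in-order into left and right subtrees.
Root iris: left subtree has 6 nodes {rye, kale, mint, poppy, ivy, fir}, right has 6 {ash, rose, fern, cedar, reed, sage}.
  Root mint: left subtree has 2 nodes {rye, kale}, right has 3 {poppy, ivy, fir}.
    Root rye: left subtree has 0 nodes { }, right has 1 {kale}.
    Root fir: left subtree has 2 nodes {poppy, ivy}, right has 0 { }.
      Root poppy: left subtree has 0 nodes { }, right has 1 {ivy}.
  Root ash: left subtree has 0 nodes { }, right has 5 {rose, fern, cedar, reed, sage}.
    Root cedar: left subtree has 2 nodes {rose, fern}, right has 2 {reed, sage}.
      Root fern: left subtree has 1 node {rose}, right has 0 { }.
      Root sage: left subtree has 1 node {reed}, right has 0 { }.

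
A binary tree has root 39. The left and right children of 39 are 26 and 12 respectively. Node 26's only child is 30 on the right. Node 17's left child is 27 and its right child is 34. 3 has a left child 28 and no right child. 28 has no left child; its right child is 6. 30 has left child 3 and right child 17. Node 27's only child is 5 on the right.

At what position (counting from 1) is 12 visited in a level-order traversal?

Level-order visits nodes level by level from the root, left to right within each level.
Level 0: 39
Level 1: 26, 12
Level 2: 30
Level 3: 3, 17
Level 4: 28, 27, 34
Level 5: 6, 5
Full level-order sequence: 39, 26, 12, 30, 3, 17, 28, 27, 34, 6, 5.

3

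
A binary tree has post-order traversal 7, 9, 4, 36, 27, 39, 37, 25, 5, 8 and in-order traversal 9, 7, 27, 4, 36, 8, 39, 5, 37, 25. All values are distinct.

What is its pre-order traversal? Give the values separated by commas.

The last element of post-order is the root; it splits in-order into left and right subtrees.
Root 8: left subtree has 5 nodes {9, 7, 27, 4, 36}, right has 4 {39, 5, 37, 25}.
  Root 27: left subtree has 2 nodes {9, 7}, right has 2 {4, 36}.
    Root 9: left subtree has 0 nodes { }, right has 1 {7}.
    Root 36: left subtree has 1 node {4}, right has 0 { }.
  Root 5: left subtree has 1 node {39}, right has 2 {37, 25}.
    Root 25: left subtree has 1 node {37}, right has 0 { }.

8, 27, 9, 7, 36, 4, 5, 39, 25, 37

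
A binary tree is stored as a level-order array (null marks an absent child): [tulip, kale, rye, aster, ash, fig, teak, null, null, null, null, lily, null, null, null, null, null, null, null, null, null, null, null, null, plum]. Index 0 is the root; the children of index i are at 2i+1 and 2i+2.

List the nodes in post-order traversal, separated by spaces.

Post-order visits the left subtree, then the right subtree, then the node.
At tulip: go left to kale.
  At kale: go left to aster.
    aster is a leaf — visit aster.
  At kale: go right to ash.
    ash is a leaf — visit ash.
  Visit kale.
At tulip: go right to rye.
  At rye: go left to fig.
    At fig: go left to lily.
      At lily: no left child.
      At lily: go right to plum.
        plum is a leaf — visit plum.
      Visit lily.
    At fig: no right child.
    Visit fig.
  At rye: go right to teak.
    teak is a leaf — visit teak.
  Visit rye.
Visit tulip.

aster ash kale plum lily fig teak rye tulip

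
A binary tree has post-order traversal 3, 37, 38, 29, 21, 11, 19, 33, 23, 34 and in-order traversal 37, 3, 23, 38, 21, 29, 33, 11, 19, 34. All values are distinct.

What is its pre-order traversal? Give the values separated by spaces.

The last element of post-order is the root; it splits in-order into left and right subtrees.
Root 34: left subtree has 9 nodes {37, 3, 23, 38, 21, 29, 33, 11, 19}, right has 0 { }.
  Root 23: left subtree has 2 nodes {37, 3}, right has 6 {38, 21, 29, 33, 11, 19}.
    Root 37: left subtree has 0 nodes { }, right has 1 {3}.
    Root 33: left subtree has 3 nodes {38, 21, 29}, right has 2 {11, 19}.
      Root 21: left subtree has 1 node {38}, right has 1 {29}.
      Root 19: left subtree has 1 node {11}, right has 0 { }.

34 23 37 3 33 21 38 29 19 11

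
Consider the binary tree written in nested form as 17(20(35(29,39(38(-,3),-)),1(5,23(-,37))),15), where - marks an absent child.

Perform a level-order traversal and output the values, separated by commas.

Level-order visits nodes level by level from the root, left to right within each level.
Level 0: 17
Level 1: 20, 15
Level 2: 35, 1
Level 3: 29, 39, 5, 23
Level 4: 38, 37
Level 5: 3

17, 20, 15, 35, 1, 29, 39, 5, 23, 38, 37, 3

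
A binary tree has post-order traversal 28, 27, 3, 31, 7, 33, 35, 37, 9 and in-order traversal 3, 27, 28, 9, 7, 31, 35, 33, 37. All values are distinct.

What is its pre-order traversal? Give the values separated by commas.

9, 3, 27, 28, 37, 35, 7, 31, 33

The last element of post-order is the root; it splits in-order into left and right subtrees.
Root 9: left subtree has 3 nodes {3, 27, 28}, right has 5 {7, 31, 35, 33, 37}.
  Root 3: left subtree has 0 nodes { }, right has 2 {27, 28}.
    Root 27: left subtree has 0 nodes { }, right has 1 {28}.
  Root 37: left subtree has 4 nodes {7, 31, 35, 33}, right has 0 { }.
    Root 35: left subtree has 2 nodes {7, 31}, right has 1 {33}.
      Root 7: left subtree has 0 nodes { }, right has 1 {31}.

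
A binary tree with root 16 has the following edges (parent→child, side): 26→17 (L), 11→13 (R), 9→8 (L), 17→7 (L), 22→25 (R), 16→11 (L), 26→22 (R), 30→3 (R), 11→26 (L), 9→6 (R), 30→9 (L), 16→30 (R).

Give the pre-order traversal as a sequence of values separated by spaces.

16 11 26 17 7 22 25 13 30 9 8 6 3

Pre-order visits the node, then its left subtree, then its right subtree.
Visit 16.
At 16: go left to 11.
  Visit 11.
  At 11: go left to 26.
    Visit 26.
    At 26: go left to 17.
      Visit 17.
      At 17: go left to 7.
        7 is a leaf — visit 7.
      At 17: no right child.
    At 26: go right to 22.
      Visit 22.
      At 22: no left child.
      At 22: go right to 25.
        25 is a leaf — visit 25.
  At 11: go right to 13.
    13 is a leaf — visit 13.
At 16: go right to 30.
  Visit 30.
  At 30: go left to 9.
    Visit 9.
    At 9: go left to 8.
      8 is a leaf — visit 8.
    At 9: go right to 6.
      6 is a leaf — visit 6.
  At 30: go right to 3.
    3 is a leaf — visit 3.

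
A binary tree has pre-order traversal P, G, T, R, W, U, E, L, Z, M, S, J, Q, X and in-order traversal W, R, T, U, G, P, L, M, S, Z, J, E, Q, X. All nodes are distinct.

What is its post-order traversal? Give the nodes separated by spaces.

W R U T G S M J Z L X Q E P

The first element of pre-order is the root; it splits in-order into left and right subtrees.
Root P: left subtree has 5 nodes {W, R, T, U, G}, right has 8 {L, M, S, Z, J, E, Q, X}.
  Root G: left subtree has 4 nodes {W, R, T, U}, right has 0 { }.
    Root T: left subtree has 2 nodes {W, R}, right has 1 {U}.
      Root R: left subtree has 1 node {W}, right has 0 { }.
  Root E: left subtree has 5 nodes {L, M, S, Z, J}, right has 2 {Q, X}.
    Root L: left subtree has 0 nodes { }, right has 4 {M, S, Z, J}.
      Root Z: left subtree has 2 nodes {M, S}, right has 1 {J}.
        Root M: left subtree has 0 nodes { }, right has 1 {S}.
    Root Q: left subtree has 0 nodes { }, right has 1 {X}.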